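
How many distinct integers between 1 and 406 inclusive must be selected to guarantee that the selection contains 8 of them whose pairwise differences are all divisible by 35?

246

Integers whose pairwise differences are multiples of 35 are exactly those sharing a remainder mod 35. By the pigeonhole principle, the 35 residue classes mod 35 are the pigeonholes.
With 245 integers one could put 7 in each residue class and have no class reach 8.
The 246th integer pushes some class to 8, so 35·7 + 1 = 246.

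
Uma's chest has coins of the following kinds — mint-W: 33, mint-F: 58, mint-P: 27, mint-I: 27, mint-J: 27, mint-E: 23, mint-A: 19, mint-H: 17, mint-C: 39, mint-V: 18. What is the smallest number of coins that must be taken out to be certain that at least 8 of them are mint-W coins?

263

In the worst case for collecting mint-W coins, every non-mint-W coin comes out first.
There are 58 + 27 + 27 + 27 + 23 + 19 + 17 + 39 + 18 = 255 non-mint-W coins altogether.
After those, each further coin must be mint-W, so 255 + 8 = 263 draws guarantee 8 mint-W coins.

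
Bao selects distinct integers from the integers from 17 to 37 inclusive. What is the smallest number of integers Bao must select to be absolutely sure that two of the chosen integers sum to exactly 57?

Group the elements by complementary pair {x, 57−x}: {20,37}, {21,36}, {22,35}, …, giving 9 two-element pairs and 3 integers whose partner 57−x falls outside [17,37].
By pigeonhole, treating each of those 12 groups as a pigeonhole, one can pick one integer per group — 12 integers — with no two summing to 57.
The 13th integer lands in an occupied pair, forcing a sum of 57.

13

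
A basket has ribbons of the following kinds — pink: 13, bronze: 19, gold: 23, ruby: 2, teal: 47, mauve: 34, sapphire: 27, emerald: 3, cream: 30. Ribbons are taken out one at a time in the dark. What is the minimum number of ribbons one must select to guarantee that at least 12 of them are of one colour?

83

An adversary could hand out at most 11 ribbons per colour (ruby, emerald run out sooner): 11 + 11 + 11 + 2 + 11 + 11 + 11 + 3 + 11 = 82 ribbons and still no colour has 12.
By the pigeonhole principle, one more ribbon lands in a colour already at 11, so 83 draws are enough and 82 are not.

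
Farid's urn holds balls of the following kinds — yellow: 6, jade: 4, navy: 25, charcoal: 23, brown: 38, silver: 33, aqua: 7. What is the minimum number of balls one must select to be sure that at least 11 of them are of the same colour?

The 7 colours are the holes; the balls drawn are the pigeons.
To avoid 11 of any one colour, the worst case takes at most 10 of each colour, or every ball of a colour that has fewer than 10.
That gives 6 + 4 + 10 + 10 + 10 + 10 + 7 = 57 balls with no colour reaching 11.
The next ball forces some colour to 11, so 57 + 1 = 58.

58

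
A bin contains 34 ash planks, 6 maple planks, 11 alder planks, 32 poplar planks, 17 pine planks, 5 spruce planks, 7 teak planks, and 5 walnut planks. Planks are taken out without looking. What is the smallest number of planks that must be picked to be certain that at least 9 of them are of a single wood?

56

By the pigeonhole principle, the 8 woods are the holes; the planks drawn are the pigeons.
To avoid 9 of any one wood, the worst case takes at most 8 of each wood, or every plank of a wood that has fewer than 8.
That gives 8 + 6 + 8 + 8 + 8 + 5 + 7 + 5 = 55 planks with no wood reaching 9.
The next plank forces some wood to 9, so 55 + 1 = 56.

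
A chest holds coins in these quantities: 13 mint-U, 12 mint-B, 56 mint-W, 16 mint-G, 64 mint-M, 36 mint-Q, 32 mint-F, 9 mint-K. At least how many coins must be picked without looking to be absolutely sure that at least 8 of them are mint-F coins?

214

In the worst case for collecting mint-F coins, every non-mint-F coin comes out first.
There are 13 + 12 + 56 + 16 + 64 + 36 + 9 = 206 non-mint-F coins altogether.
After those, each further coin must be mint-F, so 206 + 8 = 214 draws guarantee 8 mint-F coins.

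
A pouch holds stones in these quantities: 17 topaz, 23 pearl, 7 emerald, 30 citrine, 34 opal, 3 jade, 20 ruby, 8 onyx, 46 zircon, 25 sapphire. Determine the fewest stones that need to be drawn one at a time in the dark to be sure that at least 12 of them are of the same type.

96

The 10 types are the holes; the stones drawn are the pigeons.
To avoid 12 of any one type, the worst case takes at most 11 of each type, or every stone of a type that has fewer than 11.
That gives 11 + 11 + 7 + 11 + 11 + 3 + 11 + 8 + 11 + 11 = 95 stones with no type reaching 12.
The next stone forces some type to 12, so 95 + 1 = 96.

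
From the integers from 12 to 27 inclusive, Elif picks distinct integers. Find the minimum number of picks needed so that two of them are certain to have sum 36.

11

Two chosen integers sum to 36 exactly when both halves of some pair {x, 36−x} with 12 ≤ x ≤ 36−x ≤ 24 are chosen — 6 such pairs.
The remaining 4 elements (those with no distinct partner in range) can never complete a 36-sum, so the worst case takes all of them and one from each pair: 4 + 6 = 10.
Pigeonhole: the 11th integer has to be the second member of some pair, so 10 + 1 = 11.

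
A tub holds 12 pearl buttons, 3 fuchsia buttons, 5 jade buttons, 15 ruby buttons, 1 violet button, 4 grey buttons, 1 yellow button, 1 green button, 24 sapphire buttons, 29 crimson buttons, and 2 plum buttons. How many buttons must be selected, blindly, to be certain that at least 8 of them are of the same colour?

46

The 11 colours are the holes; the buttons drawn are the pigeons.
To avoid 8 of any one colour, the worst case takes at most 7 of each colour, or every button of a colour that has fewer than 7.
That gives 7 + 3 + 5 + 7 + 1 + 4 + 1 + 1 + 7 + 7 + 2 = 45 buttons with no colour reaching 8.
The next button forces some colour to 8, so 45 + 1 = 46.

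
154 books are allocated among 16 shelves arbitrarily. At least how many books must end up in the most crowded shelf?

10

By pigeonhole, the 16 shelves are the holes and the 154 books are the pigeons.
If every shelf held at most 9 books, the total would be at most 16 × 9 = 144, which is less than 154.
So some shelf holds at least ⌈154/16⌉ = 10 books.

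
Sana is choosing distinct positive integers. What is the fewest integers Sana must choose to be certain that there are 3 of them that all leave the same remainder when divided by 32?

65

The 32 residue classes mod 32 are the pigeonholes.
With 64 integers one could put 2 in each residue class and have no class reach 3.
The 65th integer pushes some class to 3, so 32·2 + 1 = 65.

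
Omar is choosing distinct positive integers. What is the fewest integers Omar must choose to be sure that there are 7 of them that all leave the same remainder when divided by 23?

139

Pigeonhole: the 23 residue classes mod 23 are the pigeonholes.
With 138 integers one could put 6 in each residue class and have no class reach 7.
The 139th integer pushes some class to 7, so 23·6 + 1 = 139.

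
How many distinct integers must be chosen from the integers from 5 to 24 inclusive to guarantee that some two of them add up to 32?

Two chosen integers sum to 32 exactly when both halves of some pair {x, 32−x} with 8 ≤ x ≤ 32−x ≤ 24 are chosen — 8 such pairs.
The remaining 4 elements (those with no distinct partner in range) can never complete a 32-sum, so the worst case takes all of them and one from each pair: 4 + 8 = 12.
The 13th integer has to be the second member of some pair, so 12 + 1 = 13.

13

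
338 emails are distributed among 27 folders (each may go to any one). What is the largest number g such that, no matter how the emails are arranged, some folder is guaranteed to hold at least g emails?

13

Pigeonhole: the 27 folders are the holes and the 338 emails are the pigeons.
If every folder held at most 12 emails, the total would be at most 27 × 12 = 324, which is less than 338.
So some folder holds at least ⌈338/27⌉ = 13 emails.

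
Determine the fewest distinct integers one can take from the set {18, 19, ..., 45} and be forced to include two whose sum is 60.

17

Two chosen integers sum to 60 exactly when both halves of some pair {x, 60−x} with 18 ≤ x ≤ 60−x ≤ 42 are chosen — 12 such pairs.
The remaining 4 elements (those with no distinct partner in range) can never complete a 60-sum, so the worst case takes all of them and one from each pair: 4 + 12 = 16.
Pigeonhole: the 17th integer has to be the second member of some pair, so 16 + 1 = 17.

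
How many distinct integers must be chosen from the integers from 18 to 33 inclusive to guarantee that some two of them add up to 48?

11

A set avoiding the sum 48 can contain at most one of each pair {x, 48−x}, plus the 4 elements whose complement lies outside the range or equal to its own complement.
The integers 24, …, 33 (10 of them) are such a set: any two sum to at least 24+25 = 49 > 48.
Any 11th integer completes one of the 6 pairs, so 11 choices force a sum of 48.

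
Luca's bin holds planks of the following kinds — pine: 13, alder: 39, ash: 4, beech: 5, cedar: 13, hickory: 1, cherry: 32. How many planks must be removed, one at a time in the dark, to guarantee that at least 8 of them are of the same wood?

By pigeonhole, put each drawn plank into a box by wood. The largest draw with every box below 8 takes min(count, 7) from each wood; woods with fewer than 7 contribute all they have.
Σ min(cᵢ, 7) = 7 + 7 + 4 + 5 + 7 + 1 + 7 = 38.
Draw number 38 + 1 = 39 must push one box to 8.

39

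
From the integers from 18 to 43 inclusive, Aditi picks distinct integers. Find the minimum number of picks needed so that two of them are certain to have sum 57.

16

A set avoiding the sum 57 can contain at most one of each pair {x, 57−x}, plus the 4 elements whose complement lies outside the range.
The integers 29, …, 43 (15 of them) are such a set: any two sum to at least 29+30 = 59 > 57.
Any 16th integer completes one of the 11 pairs, so 16 choices force a sum of 57.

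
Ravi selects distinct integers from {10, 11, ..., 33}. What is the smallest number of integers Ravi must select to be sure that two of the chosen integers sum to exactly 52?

Group the elements by complementary pair {x, 52−x}: {19,33}, {20,32}, {21,31}, …, giving 7 two-element pairs, the single value 26 (it cannot pair with itself since the integers are distinct), and 9 integers whose partner 52−x falls outside [10,33].
Treating each of those 17 groups as a pigeonhole, one can pick one integer per group — 17 integers — with no two summing to 52.
The 18th integer lands in an occupied pair, forcing a sum of 52.

18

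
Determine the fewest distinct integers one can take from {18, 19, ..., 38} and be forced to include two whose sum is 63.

Group the elements by complementary pair {x, 63−x}: {25,38}, {26,37}, {27,36}, …, giving 7 two-element pairs and 7 integers whose partner 63−x falls outside [18,38].
By the pigeonhole principle, treating each of those 14 groups as a pigeonhole, one can pick one integer per group — 14 integers — with no two summing to 63.
The 15th integer lands in an occupied pair, forcing a sum of 63.

15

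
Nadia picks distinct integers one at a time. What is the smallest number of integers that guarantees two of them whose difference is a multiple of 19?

20

Integers whose pairwise differences are multiples of 19 are exactly those sharing a remainder mod 19. The 19 residue classes mod 19 are the pigeonholes.
With 19 integers one could put 1 in each residue class and have no class reach 2.
The 20th integer pushes some class to 2, so 19·1 + 1 = 20.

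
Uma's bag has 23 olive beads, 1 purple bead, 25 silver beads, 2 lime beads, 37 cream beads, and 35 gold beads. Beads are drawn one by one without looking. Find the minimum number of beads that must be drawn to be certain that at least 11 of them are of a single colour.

Pigeonhole: the 6 colours are the holes; the beads drawn are the pigeons.
To avoid 11 of any one colour, the worst case takes at most 10 of each colour, or every bead of a colour that has fewer than 10.
That gives 10 + 1 + 10 + 2 + 10 + 10 = 43 beads with no colour reaching 11.
The next bead forces some colour to 11, so 43 + 1 = 44.

44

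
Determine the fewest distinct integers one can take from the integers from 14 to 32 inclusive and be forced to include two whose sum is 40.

Two chosen integers sum to 40 exactly when both halves of some pair {x, 40−x} with 14 ≤ x ≤ 40−x ≤ 26 are chosen — 6 such pairs.
The remaining 7 elements (those with no distinct partner in range) can never complete a 40-sum, so the worst case takes all of them and one from each pair: 7 + 6 = 13.
The 14th integer has to be the second member of some pair, so 13 + 1 = 14.

14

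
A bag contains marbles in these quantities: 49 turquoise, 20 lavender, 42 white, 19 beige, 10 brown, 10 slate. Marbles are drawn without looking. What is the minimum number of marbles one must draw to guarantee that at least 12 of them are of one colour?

An adversary could hand out at most 11 marbles per colour (brown, slate run out sooner): 11 + 11 + 11 + 11 + 10 + 10 = 64 marbles and still no colour has 12.
By pigeonhole, one more marble lands in a colour already at 11, so 65 draws are enough and 64 are not.

65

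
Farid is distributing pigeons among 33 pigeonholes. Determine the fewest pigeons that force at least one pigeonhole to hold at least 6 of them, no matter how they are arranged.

With 165 pigeons one could put exactly 5 in each of the 33 pigeonholes, and no pigeonhole would reach 6.
By pigeonhole, one more pigeon must land in a pigeonhole that already has 5, giving it 6.
So 33 × 5 + 1 = 166 pigeons are required.

166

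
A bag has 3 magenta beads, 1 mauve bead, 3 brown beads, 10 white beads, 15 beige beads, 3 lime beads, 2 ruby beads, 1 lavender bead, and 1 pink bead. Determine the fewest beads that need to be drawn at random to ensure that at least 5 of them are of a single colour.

23

An adversary could hand out at most 4 beads per colour (7 colours run out sooner): 3 + 1 + 3 + 4 + 4 + 3 + 2 + 1 + 1 = 22 beads and still no colour has 5.
By the pigeonhole principle, one more bead lands in a colour already at 4, so 23 draws are enough and 22 are not.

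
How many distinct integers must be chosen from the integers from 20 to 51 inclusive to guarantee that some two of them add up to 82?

23

A set avoiding the sum 82 can contain at most one of each pair {x, 82−x}, plus the 12 elements whose complement lies outside the range or equal to its own complement.
The integers 20, …, 41 (22 of them) are such a set: any two sum to at least 20+21 = 41 and at most 40+41 = 81 < 82.
By the pigeonhole principle, any 23rd integer completes one of the 10 pairs, so 23 choices force a sum of 82.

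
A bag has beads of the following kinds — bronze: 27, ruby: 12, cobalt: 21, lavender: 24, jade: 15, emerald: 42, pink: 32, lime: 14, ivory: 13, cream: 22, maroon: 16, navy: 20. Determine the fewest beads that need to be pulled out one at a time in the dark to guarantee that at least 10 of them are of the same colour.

The 12 colours are the holes; the beads drawn are the pigeons.
To avoid 10 of any one colour, the worst case takes at most 9 of each colour.
That gives 9 + 9 + 9 + 9 + 9 + 9 + 9 + 9 + 9 + 9 + 9 + 9 = 108 beads with no colour reaching 10.
The next bead forces some colour to 10, so 108 + 1 = 109.

109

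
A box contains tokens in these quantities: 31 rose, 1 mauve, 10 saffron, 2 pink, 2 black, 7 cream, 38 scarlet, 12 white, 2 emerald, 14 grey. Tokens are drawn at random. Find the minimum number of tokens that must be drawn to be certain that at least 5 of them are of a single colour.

32

By the pigeonhole principle, the 10 colours are the holes; the tokens drawn are the pigeons.
To avoid 5 of any one colour, the worst case takes at most 4 of each colour, or every token of a colour that has fewer than 4.
That gives 4 + 1 + 4 + 2 + 2 + 4 + 4 + 4 + 2 + 4 = 31 tokens with no colour reaching 5.
The next token forces some colour to 5, so 31 + 1 = 32.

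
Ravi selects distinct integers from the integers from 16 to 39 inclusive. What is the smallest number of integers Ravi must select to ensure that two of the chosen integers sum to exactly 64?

A set avoiding the sum 64 can contain at most one of each pair {x, 64−x}, plus the 10 elements whose complement lies outside the range or equal to its own complement.
The integers 16, …, 32 (17 of them) are such a set: any two sum to at least 16+17 = 33 and at most 31+32 = 63 < 64.
By pigeonhole, any 18th integer completes one of the 7 pairs, so 18 choices force a sum of 64.

18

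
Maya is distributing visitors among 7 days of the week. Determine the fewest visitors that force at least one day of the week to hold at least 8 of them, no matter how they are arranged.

50

With 49 visitors one could put exactly 7 in each of the 7 days of the week, and no day of the week would reach 8.
By pigeonhole, one more visitor must land in a day of the week that already has 7, giving it 8.
So 7 × 7 + 1 = 50 visitors are required.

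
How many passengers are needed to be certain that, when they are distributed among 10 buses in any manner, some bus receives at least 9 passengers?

81

With 80 passengers one could put exactly 8 in each of the 10 buses, and no bus would reach 9.
One more passenger must land in a bus that already has 8, giving it 9.
So 10 × 8 + 1 = 81 passengers are required.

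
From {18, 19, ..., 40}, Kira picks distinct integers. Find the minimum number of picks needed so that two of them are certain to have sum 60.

14

Two chosen integers sum to 60 exactly when both halves of some pair {x, 60−x} with 20 ≤ x ≤ 60−x ≤ 40 are chosen — 10 such pairs.
The remaining 3 elements (those with no distinct partner in range) can never complete a 60-sum, so the worst case takes all of them and one from each pair: 3 + 10 = 13.
The 14th integer has to be the second member of some pair, so 13 + 1 = 14.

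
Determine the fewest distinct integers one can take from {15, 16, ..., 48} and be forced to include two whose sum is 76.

25

Two chosen integers sum to 76 exactly when both halves of some pair {x, 76−x} with 28 ≤ x ≤ 76−x ≤ 48 are chosen — 10 such pairs.
The remaining 14 elements (those with no distinct partner in range) can never complete a 76-sum, so the worst case takes all of them and one from each pair: 14 + 10 = 24.
The 25th integer has to be the second member of some pair, so 24 + 1 = 25.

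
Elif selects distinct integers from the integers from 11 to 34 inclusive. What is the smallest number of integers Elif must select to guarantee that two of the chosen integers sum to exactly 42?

Two chosen integers sum to 42 exactly when both halves of some pair {x, 42−x} with 11 ≤ x ≤ 42−x ≤ 31 are chosen — 10 such pairs.
The remaining 4 elements (those with no distinct partner in range) can never complete a 42-sum, so the worst case takes all of them and one from each pair: 4 + 10 = 14.
Pigeonhole: the 15th integer has to be the second member of some pair, so 14 + 1 = 15.

15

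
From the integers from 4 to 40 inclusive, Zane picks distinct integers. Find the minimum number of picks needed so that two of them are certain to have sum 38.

23

Two chosen integers sum to 38 exactly when both halves of some pair {x, 38−x} with 4 ≤ x ≤ 38−x ≤ 34 are chosen — 15 such pairs.
The remaining 7 elements (those with no distinct partner in range) can never complete a 38-sum, so the worst case takes all of them and one from each pair: 7 + 15 = 22.
Pigeonhole: the 23rd integer has to be the second member of some pair, so 22 + 1 = 23.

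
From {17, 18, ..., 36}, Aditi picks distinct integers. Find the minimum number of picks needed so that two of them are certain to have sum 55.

A set avoiding the sum 55 can contain at most one of each pair {x, 55−x}, plus the 2 elements whose complement lies outside the range.
The integers 17, …, 27 (11 of them) are such a set: any two sum to at least 17+18 = 35 and at most 26+27 = 53 < 55.
Any 12th integer completes one of the 9 pairs, so 12 choices force a sum of 55.

12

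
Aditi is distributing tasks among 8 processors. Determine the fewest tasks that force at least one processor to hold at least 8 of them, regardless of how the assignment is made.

57

With 56 tasks one could put exactly 7 in each of the 8 processors, and no processor would reach 8.
Pigeonhole: one more task must land in a processor that already has 7, giving it 8.
So 8 × 7 + 1 = 57 tasks are required.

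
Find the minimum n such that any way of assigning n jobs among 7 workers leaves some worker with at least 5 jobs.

29

With 28 jobs one could put exactly 4 in each of the 7 workers, and no worker would reach 5.
Pigeonhole: one more job must land in a worker that already has 4, giving it 5.
So 7 × 4 + 1 = 29 jobs are required.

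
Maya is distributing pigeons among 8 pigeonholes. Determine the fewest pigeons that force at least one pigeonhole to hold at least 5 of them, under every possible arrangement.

With 32 pigeons one could put exactly 4 in each of the 8 pigeonholes, and no pigeonhole would reach 5.
One more pigeon must land in a pigeonhole that already has 4, giving it 5.
So 8 × 4 + 1 = 33 pigeons are required.

33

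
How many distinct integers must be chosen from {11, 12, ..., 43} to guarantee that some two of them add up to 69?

Two chosen integers sum to 69 exactly when both halves of some pair {x, 69−x} with 26 ≤ x ≤ 69−x ≤ 43 are chosen — 9 such pairs.
The remaining 15 elements (those with no distinct partner in range) can never complete a 69-sum, so the worst case takes all of them and one from each pair: 15 + 9 = 24.
By the pigeonhole principle, the 25th integer has to be the second member of some pair, so 24 + 1 = 25.

25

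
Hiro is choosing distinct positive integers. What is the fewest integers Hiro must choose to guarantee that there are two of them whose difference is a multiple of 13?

14

Integers whose pairwise differences are multiples of 13 are exactly those sharing a remainder mod 13. The 13 residue classes mod 13 are the pigeonholes.
With 13 integers one could put 1 in each residue class and have no class reach 2.
The 14th integer pushes some class to 2, so 13·1 + 1 = 14.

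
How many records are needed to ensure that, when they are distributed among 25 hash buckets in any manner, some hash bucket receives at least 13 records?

With 300 records one could put exactly 12 in each of the 25 hash buckets, and no hash bucket would reach 13.
Pigeonhole: one more record must land in a hash bucket that already has 12, giving it 13.
So 25 × 12 + 1 = 301 records are required.

301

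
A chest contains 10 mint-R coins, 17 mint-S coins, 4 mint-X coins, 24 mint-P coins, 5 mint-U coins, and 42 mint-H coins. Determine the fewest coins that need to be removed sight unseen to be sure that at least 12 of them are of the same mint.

53

By the pigeonhole principle, put each drawn coin into a box by mint. The largest draw with every box below 12 takes min(count, 11) from each mint; mints with fewer than 11 contribute all they have.
Σ min(cᵢ, 11) = 10 + 11 + 4 + 11 + 5 + 11 = 52.
Draw number 52 + 1 = 53 must push one box to 12.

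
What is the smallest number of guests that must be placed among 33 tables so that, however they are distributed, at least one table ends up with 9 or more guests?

With 264 guests one could put exactly 8 in each of the 33 tables, and no table would reach 9.
Pigeonhole: one more guest must land in a table that already has 8, giving it 9.
So 33 × 8 + 1 = 265 guests are required.

265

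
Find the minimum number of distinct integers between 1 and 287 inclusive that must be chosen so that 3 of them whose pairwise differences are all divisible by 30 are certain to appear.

Integers whose pairwise differences are multiples of 30 are exactly those sharing a remainder mod 30. By the pigeonhole principle, the 30 residue classes mod 30 are the pigeonholes.
With 60 integers one could put 2 in each residue class and have no class reach 3.
The 61st integer pushes some class to 3, so 30·2 + 1 = 61.

61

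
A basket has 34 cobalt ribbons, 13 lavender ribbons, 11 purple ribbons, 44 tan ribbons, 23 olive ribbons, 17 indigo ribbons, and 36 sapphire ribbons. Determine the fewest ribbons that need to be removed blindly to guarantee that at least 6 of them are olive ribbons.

In the worst case for collecting olive ribbons, every non-olive ribbon comes out first.
There are 34 + 13 + 11 + 44 + 17 + 36 = 155 non-olive ribbons altogether.
After those, each further ribbon must be olive, so 155 + 6 = 161 draws guarantee 6 olive ribbons.

161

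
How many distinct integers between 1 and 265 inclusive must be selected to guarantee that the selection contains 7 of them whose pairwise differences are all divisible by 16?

Integers whose pairwise differences are multiples of 16 are exactly those sharing a remainder mod 16. Pigeonhole: the 16 residue classes mod 16 are the pigeonholes.
With 96 integers one could put 6 in each residue class and have no class reach 7.
The 97th integer pushes some class to 7, so 16·6 + 1 = 97.

97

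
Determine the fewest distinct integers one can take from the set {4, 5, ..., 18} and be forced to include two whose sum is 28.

12

A set avoiding the sum 28 can contain at most one of each pair {x, 28−x}, plus the 7 elements whose complement lies outside the range or equal to its own complement.
The integers 4, …, 14 (11 of them) are such a set: any two sum to at least 4+5 = 9 and at most 13+14 = 27 < 28.
Any 12th integer completes one of the 4 pairs, so 12 choices force a sum of 28.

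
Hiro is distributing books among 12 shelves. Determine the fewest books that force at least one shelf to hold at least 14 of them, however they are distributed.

157

With 156 books one could put exactly 13 in each of the 12 shelves, and no shelf would reach 14.
Pigeonhole: one more book must land in a shelf that already has 13, giving it 14.
So 12 × 13 + 1 = 157 books are required.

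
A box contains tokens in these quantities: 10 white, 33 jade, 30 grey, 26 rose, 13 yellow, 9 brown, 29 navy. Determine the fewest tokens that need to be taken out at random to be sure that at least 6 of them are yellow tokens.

143

In the worst case for collecting yellow tokens, every non-yellow token comes out first.
There are 10 + 33 + 30 + 26 + 9 + 29 = 137 non-yellow tokens altogether.
After those, each further token must be yellow, so 137 + 6 = 143 draws guarantee 6 yellow tokens.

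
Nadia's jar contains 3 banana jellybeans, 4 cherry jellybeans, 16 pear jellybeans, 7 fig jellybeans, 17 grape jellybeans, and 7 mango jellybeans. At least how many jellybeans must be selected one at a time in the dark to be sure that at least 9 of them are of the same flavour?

By the pigeonhole principle, the 6 flavours are the holes; the jellybeans drawn are the pigeons.
To avoid 9 of any one flavour, the worst case takes at most 8 of each flavour, or every jellybean of a flavour that has fewer than 8.
That gives 3 + 4 + 8 + 7 + 8 + 7 = 37 jellybeans with no flavour reaching 9.
The next jellybean forces some flavour to 9, so 37 + 1 = 38.

38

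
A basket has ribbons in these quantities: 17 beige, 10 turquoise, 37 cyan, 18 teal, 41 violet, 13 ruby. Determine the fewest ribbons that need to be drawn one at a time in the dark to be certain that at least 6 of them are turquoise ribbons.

132

In the worst case for collecting turquoise ribbons, every non-turquoise ribbon comes out first.
There are 17 + 37 + 18 + 41 + 13 = 126 non-turquoise ribbons altogether.
After those, each further ribbon must be turquoise, so 126 + 6 = 132 draws guarantee 6 turquoise ribbons.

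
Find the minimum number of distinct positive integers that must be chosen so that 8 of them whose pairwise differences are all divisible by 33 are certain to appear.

Integers whose pairwise differences are multiples of 33 are exactly those sharing a remainder mod 33. The 33 residue classes mod 33 are the pigeonholes.
With 231 integers one could put 7 in each residue class and have no class reach 8.
The 232nd integer pushes some class to 8, so 33·7 + 1 = 232.

232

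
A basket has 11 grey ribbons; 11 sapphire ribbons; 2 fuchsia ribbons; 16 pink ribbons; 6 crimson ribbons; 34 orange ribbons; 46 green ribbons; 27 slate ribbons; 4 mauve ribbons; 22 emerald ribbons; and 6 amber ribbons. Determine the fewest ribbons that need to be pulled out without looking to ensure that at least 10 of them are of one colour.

82

An adversary could hand out at most 9 ribbons per colour (4 colours run out sooner): 9 + 9 + 2 + 9 + 6 + 9 + 9 + 9 + 4 + 9 + 6 = 81 ribbons and still no colour has 10.
By pigeonhole, one more ribbon lands in a colour already at 9, so 82 draws are enough and 81 are not.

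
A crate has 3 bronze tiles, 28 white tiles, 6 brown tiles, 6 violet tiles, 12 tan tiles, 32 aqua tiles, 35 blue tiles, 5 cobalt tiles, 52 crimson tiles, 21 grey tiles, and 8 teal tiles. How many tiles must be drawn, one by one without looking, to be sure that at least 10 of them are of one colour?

83

An adversary could hand out at most 9 tiles per colour (5 colours run out sooner): 3 + 9 + 6 + 6 + 9 + 9 + 9 + 5 + 9 + 9 + 8 = 82 tiles and still no colour has 10.
One more tile lands in a colour already at 9, so 83 draws are enough and 82 are not.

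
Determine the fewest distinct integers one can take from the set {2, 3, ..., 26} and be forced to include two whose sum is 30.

15

A set avoiding the sum 30 can contain at most one of each pair {x, 30−x}, plus the 3 elements whose complement lies outside the range or equal to its own complement.
The integers 2, …, 15 (14 of them) are such a set: any two sum to at least 2+3 = 5 and at most 14+15 = 29 < 30.
By pigeonhole, any 15th integer completes one of the 11 pairs, so 15 choices force a sum of 30.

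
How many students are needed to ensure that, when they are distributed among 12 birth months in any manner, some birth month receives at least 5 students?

With 48 students one could put exactly 4 in each of the 12 birth months, and no birth month would reach 5.
By pigeonhole, one more student must land in a birth month that already has 4, giving it 5.
So 12 × 4 + 1 = 49 students are required.

49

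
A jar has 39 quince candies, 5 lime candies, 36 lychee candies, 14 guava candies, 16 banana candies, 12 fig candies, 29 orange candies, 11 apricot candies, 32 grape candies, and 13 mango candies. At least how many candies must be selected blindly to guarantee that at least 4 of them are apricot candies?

200

In the worst case for collecting apricot candies, every non-apricot candy comes out first.
There are 39 + 5 + 36 + 14 + 16 + 12 + 29 + 32 + 13 = 196 non-apricot candies altogether.
After those, each further candy must be apricot, so 196 + 4 = 200 draws guarantee 4 apricot candies.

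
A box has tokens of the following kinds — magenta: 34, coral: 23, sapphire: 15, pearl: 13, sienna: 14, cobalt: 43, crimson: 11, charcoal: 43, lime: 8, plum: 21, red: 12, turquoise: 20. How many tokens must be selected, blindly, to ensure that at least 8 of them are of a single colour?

The 12 colours are the holes; the tokens drawn are the pigeons.
To avoid 8 of any one colour, the worst case takes at most 7 of each colour.
That gives 7 + 7 + 7 + 7 + 7 + 7 + 7 + 7 + 7 + 7 + 7 + 7 = 84 tokens with no colour reaching 8.
The next token forces some colour to 8, so 84 + 1 = 85.

85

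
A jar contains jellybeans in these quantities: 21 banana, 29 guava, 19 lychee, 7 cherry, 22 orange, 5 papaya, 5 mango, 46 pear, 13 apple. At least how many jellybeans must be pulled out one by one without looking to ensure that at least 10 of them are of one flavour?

Put each drawn jellybean into a box by flavour. The largest draw with every box below 10 takes min(count, 9) from each flavour; flavours with fewer than 9 contribute all they have.
Σ min(cᵢ, 9) = 9 + 9 + 9 + 7 + 9 + 5 + 5 + 9 + 9 = 71.
Draw number 71 + 1 = 72 must push one box to 10.

72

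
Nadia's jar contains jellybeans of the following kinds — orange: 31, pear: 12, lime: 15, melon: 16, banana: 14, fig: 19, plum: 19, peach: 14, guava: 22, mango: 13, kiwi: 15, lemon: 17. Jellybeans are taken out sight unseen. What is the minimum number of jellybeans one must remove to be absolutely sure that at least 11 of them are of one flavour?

121

By pigeonhole, put each drawn jellybean into a box by flavour. The largest draw with every box below 11 takes min(count, 10) from each flavour.
Σ min(cᵢ, 10) = 10 + 10 + 10 + 10 + 10 + 10 + 10 + 10 + 10 + 10 + 10 + 10 = 120.
Draw number 120 + 1 = 121 must push one box to 11.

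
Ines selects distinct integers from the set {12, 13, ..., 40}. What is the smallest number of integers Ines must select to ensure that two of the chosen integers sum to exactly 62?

Two chosen integers sum to 62 exactly when both halves of some pair {x, 62−x} with 22 ≤ x ≤ 62−x ≤ 40 are chosen — 9 such pairs.
The remaining 11 elements (those with no distinct partner in range) can never complete a 62-sum, so the worst case takes all of them and one from each pair: 11 + 9 = 20.
The 21st integer has to be the second member of some pair, so 20 + 1 = 21.

21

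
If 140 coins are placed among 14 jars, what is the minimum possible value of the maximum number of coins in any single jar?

By the pigeonhole principle, the 14 jars are the holes and the 140 coins are the pigeons.
If every jar held at most 9 coins, the total would be at most 14 × 9 = 126, which is less than 140.
So some jar holds at least ⌈140/14⌉ = 10 coins.

10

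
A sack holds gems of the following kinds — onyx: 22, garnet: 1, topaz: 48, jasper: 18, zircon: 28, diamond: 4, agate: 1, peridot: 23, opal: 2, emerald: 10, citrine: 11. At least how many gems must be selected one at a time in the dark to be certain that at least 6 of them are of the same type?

The 11 types are the holes; the gems drawn are the pigeons.
To avoid 6 of any one type, the worst case takes at most 5 of each type, or every gem of a type that has fewer than 5.
That gives 5 + 1 + 5 + 5 + 5 + 4 + 1 + 5 + 2 + 5 + 5 = 43 gems with no type reaching 6.
The next gem forces some type to 6, so 43 + 1 = 44.

44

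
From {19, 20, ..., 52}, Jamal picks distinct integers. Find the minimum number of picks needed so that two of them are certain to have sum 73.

19

Two chosen integers sum to 73 exactly when both halves of some pair {x, 73−x} with 21 ≤ x ≤ 73−x ≤ 52 are chosen — 16 such pairs.
The remaining 2 elements (those with no distinct partner in range) can never complete a 73-sum, so the worst case takes all of them and one from each pair: 2 + 16 = 18.
By pigeonhole, the 19th integer has to be the second member of some pair, so 18 + 1 = 19.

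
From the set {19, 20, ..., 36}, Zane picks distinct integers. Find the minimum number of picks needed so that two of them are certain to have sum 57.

11

Two chosen integers sum to 57 exactly when both halves of some pair {x, 57−x} with 21 ≤ x ≤ 57−x ≤ 36 are chosen — 8 such pairs.
The remaining 2 elements (those with no distinct partner in range) can never complete a 57-sum, so the worst case takes all of them and one from each pair: 2 + 8 = 10.
Pigeonhole: the 11th integer has to be the second member of some pair, so 10 + 1 = 11.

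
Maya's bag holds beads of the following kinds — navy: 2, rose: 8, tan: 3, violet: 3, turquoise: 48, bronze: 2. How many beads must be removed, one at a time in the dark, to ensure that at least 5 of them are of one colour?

19

An adversary could hand out at most 4 beads per colour (4 colours run out sooner): 2 + 4 + 3 + 3 + 4 + 2 = 18 beads and still no colour has 5.
Pigeonhole: one more bead lands in a colour already at 4, so 19 draws are enough and 18 are not.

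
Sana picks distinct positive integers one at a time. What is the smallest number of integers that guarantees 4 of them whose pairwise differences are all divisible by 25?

Integers whose pairwise differences are multiples of 25 are exactly those sharing a remainder mod 25. The 25 residue classes mod 25 are the pigeonholes.
With 75 integers one could put 3 in each residue class and have no class reach 4.
The 76th integer pushes some class to 4, so 25·3 + 1 = 76.

76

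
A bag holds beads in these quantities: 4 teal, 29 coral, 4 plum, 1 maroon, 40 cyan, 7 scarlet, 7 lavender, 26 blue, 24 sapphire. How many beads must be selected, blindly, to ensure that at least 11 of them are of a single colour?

64

By pigeonhole, the 9 colours are the holes; the beads drawn are the pigeons.
To avoid 11 of any one colour, the worst case takes at most 10 of each colour, or every bead of a colour that has fewer than 10.
That gives 4 + 10 + 4 + 1 + 10 + 7 + 7 + 10 + 10 = 63 beads with no colour reaching 11.
The next bead forces some colour to 11, so 63 + 1 = 64.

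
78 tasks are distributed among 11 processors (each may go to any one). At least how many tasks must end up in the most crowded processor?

8

The 11 processors are the holes and the 78 tasks are the pigeons.
If every processor held at most 7 tasks, the total would be at most 11 × 7 = 77, which is less than 78.
So some processor holds at least ⌈78/11⌉ = 8 tasks.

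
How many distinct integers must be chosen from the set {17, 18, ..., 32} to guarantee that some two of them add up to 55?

A set avoiding the sum 55 can contain at most one of each pair {x, 55−x}, plus the 6 elements whose complement lies outside the range.
The integers 17, …, 27 (11 of them) are such a set: any two sum to at least 17+18 = 35 and at most 26+27 = 53 < 55.
Any 12th integer completes one of the 5 pairs, so 12 choices force a sum of 55.

12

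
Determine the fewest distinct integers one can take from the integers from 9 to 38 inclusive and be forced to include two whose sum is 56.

A set avoiding the sum 56 can contain at most one of each pair {x, 56−x}, plus the 10 elements whose complement lies outside the range or equal to its own complement.
The integers 9, …, 28 (20 of them) are such a set: any two sum to at least 9+10 = 19 and at most 27+28 = 55 < 56.
By pigeonhole, any 21st integer completes one of the 10 pairs, so 21 choices force a sum of 56.

21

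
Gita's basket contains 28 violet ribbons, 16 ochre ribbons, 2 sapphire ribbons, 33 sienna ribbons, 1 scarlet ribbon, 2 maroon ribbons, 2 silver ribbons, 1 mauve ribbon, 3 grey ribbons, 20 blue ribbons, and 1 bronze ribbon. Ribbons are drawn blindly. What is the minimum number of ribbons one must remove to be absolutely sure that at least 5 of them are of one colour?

Put each drawn ribbon into a box by colour. The largest draw with every box below 5 takes min(count, 4) from each colour; colours with fewer than 4 contribute all they have.
Σ min(cᵢ, 4) = 4 + 4 + 2 + 4 + 1 + 2 + 2 + 1 + 3 + 4 + 1 = 28.
Draw number 28 + 1 = 29 must push one box to 5.

29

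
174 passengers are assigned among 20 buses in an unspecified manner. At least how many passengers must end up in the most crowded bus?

By the pigeonhole principle, the 20 buses are the holes and the 174 passengers are the pigeons.
If every bus held at most 8 passengers, the total would be at most 20 × 8 = 160, which is less than 174.
So some bus holds at least ⌈174/20⌉ = 9 passengers.

9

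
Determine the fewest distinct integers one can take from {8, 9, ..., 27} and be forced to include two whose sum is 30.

Group the elements by complementary pair {x, 30−x}: {8,22}, {9,21}, {10,20}, …, giving 7 two-element pairs; the single value 15 (it cannot pair with itself since the integers are distinct); and 5 integers whose partner 30−x falls outside [8,27].
By pigeonhole, treating each of those 13 groups as a pigeonhole, one can pick one integer per group — 13 integers — with no two summing to 30.
The 14th integer lands in an occupied pair, forcing a sum of 30.

14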